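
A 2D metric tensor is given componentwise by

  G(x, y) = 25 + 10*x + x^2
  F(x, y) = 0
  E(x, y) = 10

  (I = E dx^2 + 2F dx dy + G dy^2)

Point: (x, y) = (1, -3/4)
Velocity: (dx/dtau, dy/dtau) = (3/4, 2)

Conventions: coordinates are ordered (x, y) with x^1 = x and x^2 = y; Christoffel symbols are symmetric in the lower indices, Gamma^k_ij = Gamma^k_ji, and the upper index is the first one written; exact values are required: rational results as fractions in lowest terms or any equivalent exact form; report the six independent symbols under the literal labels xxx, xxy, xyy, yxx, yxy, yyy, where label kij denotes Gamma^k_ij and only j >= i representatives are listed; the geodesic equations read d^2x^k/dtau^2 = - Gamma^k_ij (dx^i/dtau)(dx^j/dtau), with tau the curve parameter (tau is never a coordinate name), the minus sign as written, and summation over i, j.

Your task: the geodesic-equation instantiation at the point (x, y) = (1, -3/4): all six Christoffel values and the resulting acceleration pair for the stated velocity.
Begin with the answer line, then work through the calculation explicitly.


Answer: Gamma_xxx = 0, Gamma_xxy = 0, Gamma_xyy = -3/5, Gamma_yxx = 0, Gamma_yxy = 1/6, Gamma_yyy = 0; accelerations (d^2x/dtau^2, d^2y/dtau^2) = (12/5, -1/2)

E = 10, F = 0, G = 36 at the point
E_x = 0, E_y = 0, F_x = 0, F_y = 0, G_x = 12, G_y = 0
EG - F^2 = 360;  g^inv = (1/360) * [[36, 0], [0, 10]]
first-kind symbols [ij,l] = (1/2)(d_i g_jl + d_j g_il - d_l g_ij): [xx,x] = E_x/2 = 0, [xx,y] = F_x - E_y/2 = 0, [xy,x] = E_y/2 = 0, [xy,y] = G_x/2 = 6, [yy,x] = F_y - G_x/2 = -6, [yy,y] = G_y/2 = 0
Gamma^x_ij = (G*[ij,x] - F*[ij,y])/(EG - F^2), Gamma^y_ij = (E*[ij,y] - F*[ij,x])/(EG - F^2)
Gamma_xxx = 0, Gamma_xxy = 0, Gamma_xyy = -3/5, Gamma_yxx = 0, Gamma_yxy = 1/6, Gamma_yyy = 0
d^2x/dtau^2 = -(Gamma_xxx*(3/4)^2 + 2*Gamma_xxy*(3/4)*(2) + Gamma_xyy*(2)^2) = 12/5
d^2y/dtau^2 = -(Gamma_yxx*(3/4)^2 + 2*Gamma_yxy*(3/4)*(2) + Gamma_yyy*(2)^2) = -1/2


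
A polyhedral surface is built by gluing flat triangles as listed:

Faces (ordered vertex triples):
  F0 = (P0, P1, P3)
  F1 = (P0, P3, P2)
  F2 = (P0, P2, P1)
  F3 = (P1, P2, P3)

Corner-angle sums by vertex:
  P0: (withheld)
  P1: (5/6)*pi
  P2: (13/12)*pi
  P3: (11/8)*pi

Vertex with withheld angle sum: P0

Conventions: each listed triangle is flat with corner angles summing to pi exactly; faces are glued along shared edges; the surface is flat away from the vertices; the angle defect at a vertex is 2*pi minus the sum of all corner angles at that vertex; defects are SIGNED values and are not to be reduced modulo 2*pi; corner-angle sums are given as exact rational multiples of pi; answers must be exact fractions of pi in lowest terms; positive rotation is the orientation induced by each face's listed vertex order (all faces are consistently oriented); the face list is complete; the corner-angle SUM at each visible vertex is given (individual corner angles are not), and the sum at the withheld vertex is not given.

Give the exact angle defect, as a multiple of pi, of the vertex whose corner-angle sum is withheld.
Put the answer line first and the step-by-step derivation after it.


Answer: defect(P0) = (31/24)*pi

V = 4, E = 6, F = 4; chi = V - E + F = 2
Gauss-Bonnet: total defect = 2*pi*chi = 4*pi; visible defects sum to (65/24)*pi


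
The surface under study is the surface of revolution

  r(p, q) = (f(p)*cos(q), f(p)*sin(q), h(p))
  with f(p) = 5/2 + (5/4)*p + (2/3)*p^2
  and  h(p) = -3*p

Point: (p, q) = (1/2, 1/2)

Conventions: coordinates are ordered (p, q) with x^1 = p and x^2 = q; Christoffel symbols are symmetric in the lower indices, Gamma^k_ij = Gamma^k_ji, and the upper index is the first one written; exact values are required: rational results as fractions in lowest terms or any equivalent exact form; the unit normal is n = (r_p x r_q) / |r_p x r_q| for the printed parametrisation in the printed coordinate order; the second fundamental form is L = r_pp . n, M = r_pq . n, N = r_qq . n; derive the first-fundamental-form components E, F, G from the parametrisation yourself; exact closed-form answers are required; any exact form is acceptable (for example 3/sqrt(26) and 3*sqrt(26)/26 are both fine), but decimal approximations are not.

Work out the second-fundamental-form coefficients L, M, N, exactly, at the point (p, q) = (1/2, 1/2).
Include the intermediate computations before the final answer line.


f = 79/24, f' = 23/12, f'' = 4/3, h' = -3, h'' = 0
E = 1825/144, F = 0, G = 6241/576; answer radicand W^2 = 1825/144
unnormalised second-form numerators: l = 4, m = 0, n = -79/8; L = l/sqrt(1825/144), and similarly M = m/sqrt(W^2), N = n/sqrt(W^2)

Answer: L = 48*sqrt(73)/365, M = 0, N = -237*sqrt(73)/730


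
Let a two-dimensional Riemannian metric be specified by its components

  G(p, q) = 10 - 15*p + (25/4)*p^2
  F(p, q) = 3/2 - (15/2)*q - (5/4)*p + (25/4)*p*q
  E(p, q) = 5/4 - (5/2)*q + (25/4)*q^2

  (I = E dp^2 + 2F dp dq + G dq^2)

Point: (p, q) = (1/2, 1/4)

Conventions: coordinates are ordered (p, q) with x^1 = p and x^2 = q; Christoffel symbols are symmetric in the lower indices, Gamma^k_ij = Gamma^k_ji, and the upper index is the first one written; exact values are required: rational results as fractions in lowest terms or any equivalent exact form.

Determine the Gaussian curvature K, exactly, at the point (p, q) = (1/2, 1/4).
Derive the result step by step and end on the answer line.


E = 65/64, F = -7/32, G = 65/16, EG - F^2 = 261/64 at the point
E_p = 0, E_q = 5/8, F_p = 5/16, F_q = -35/8, G_p = -35/4, G_q = 0
E_qq = 25/2, F_pq = 25/4, G_pp = 25/2
The intrinsic route: Brioschi's K = (det M1 - det M2)/(EG - F^2)^2.
M1 = [[-E_qq/2 + F_pq - G_pp/2, E_p/2, F_p - E_q/2], [F_q - G_p/2, E, F], [G_q/2, F, G]] = [[-25/4, 0, 0], [0, 65/64, -7/32], [0, -7/32, 65/16]]; det M1 = -6525/256
M2 = [[0, E_q/2, G_p/2], [E_q/2, E, F], [G_p/2, F, G]] = [[0, 5/16, -35/8], [5/16, 65/64, -7/32], [-35/8, -7/32, 65/16]]; det M2 = -4925/256
det M1 - det M2 = -25/4; K = -25/4 / (261/64)^2 = -25600/68121

Answer: K = -25600/68121


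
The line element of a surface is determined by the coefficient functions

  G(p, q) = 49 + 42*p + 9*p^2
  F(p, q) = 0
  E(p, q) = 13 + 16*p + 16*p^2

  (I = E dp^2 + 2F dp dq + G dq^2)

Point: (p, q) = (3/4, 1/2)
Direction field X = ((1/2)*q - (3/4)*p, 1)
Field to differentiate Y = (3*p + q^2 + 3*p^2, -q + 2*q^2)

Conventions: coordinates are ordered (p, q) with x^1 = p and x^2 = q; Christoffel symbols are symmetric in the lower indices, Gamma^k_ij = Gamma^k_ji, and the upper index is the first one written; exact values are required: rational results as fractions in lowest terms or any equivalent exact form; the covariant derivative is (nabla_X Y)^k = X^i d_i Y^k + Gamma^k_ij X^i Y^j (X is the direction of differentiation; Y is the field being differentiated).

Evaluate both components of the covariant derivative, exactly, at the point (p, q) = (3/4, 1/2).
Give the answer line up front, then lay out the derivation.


Answer: (nabla_X Y)^p = -4599/2176, (nabla_X Y)^q = 349/148

E = 34, F = 0, G = 1369/16 at the point
E_p = 40, E_q = 0, F_p = 0, F_q = 0, G_p = 111/2, G_q = 0
EG - F^2 = 23273/8;  g^inv = (8/23273) * [[1369/16, 0], [0, 34]]
first-kind symbols [ij,l] = (1/2)(d_i g_jl + d_j g_il - d_l g_ij): [pp,p] = E_p/2 = 20, [pp,q] = F_p - E_q/2 = 0, [pq,p] = E_q/2 = 0, [pq,q] = G_p/2 = 111/4, [qq,p] = F_q - G_p/2 = -111/4, [qq,q] = G_q/2 = 0
Gamma^p_ij = (G*[ij,p] - F*[ij,q])/(EG - F^2), Gamma^q_ij = (E*[ij,q] - F*[ij,p])/(EG - F^2)
Gamma_ppp = 10/17, Gamma_ppq = 0, Gamma_pqq = -111/136, Gamma_qpp = 0, Gamma_qpq = 12/37, Gamma_qqq = 0
X = (-5/16, 1), Y = (67/16, 0) at the point


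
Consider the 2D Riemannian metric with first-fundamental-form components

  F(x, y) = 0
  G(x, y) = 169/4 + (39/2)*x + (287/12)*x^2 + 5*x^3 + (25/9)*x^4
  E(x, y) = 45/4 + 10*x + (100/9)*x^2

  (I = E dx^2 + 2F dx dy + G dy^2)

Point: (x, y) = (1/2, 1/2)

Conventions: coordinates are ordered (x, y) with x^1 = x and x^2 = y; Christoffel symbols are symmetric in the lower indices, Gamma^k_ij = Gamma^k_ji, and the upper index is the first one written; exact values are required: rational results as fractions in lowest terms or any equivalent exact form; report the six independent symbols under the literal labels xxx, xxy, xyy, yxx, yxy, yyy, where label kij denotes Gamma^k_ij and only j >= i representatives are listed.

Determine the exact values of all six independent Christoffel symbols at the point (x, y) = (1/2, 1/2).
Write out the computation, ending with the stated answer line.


E = 685/36, F = 0, G = 529/9 at the point
E_x = 190/9, E_y = 0, F_x = 0, F_y = 0, G_x = 437/9, G_y = 0
EG - F^2 = 362365/324;  g^inv = (324/362365) * [[529/9, 0], [0, 685/36]]
first-kind symbols [ij,l] = (1/2)(d_i g_jl + d_j g_il - d_l g_ij): [xx,x] = E_x/2 = 95/9, [xx,y] = F_x - E_y/2 = 0, [xy,x] = E_y/2 = 0, [xy,y] = G_x/2 = 437/18, [yy,x] = F_y - G_x/2 = -437/18, [yy,y] = G_y/2 = 0
Gamma^x_ij = (G*[ij,x] - F*[ij,y])/(EG - F^2), Gamma^y_ij = (E*[ij,y] - F*[ij,x])/(EG - F^2)

Answer: Gamma_xxx = 76/137, Gamma_xxy = 0, Gamma_xyy = -874/685, Gamma_yxx = 0, Gamma_yxy = 19/46, Gamma_yyy = 0


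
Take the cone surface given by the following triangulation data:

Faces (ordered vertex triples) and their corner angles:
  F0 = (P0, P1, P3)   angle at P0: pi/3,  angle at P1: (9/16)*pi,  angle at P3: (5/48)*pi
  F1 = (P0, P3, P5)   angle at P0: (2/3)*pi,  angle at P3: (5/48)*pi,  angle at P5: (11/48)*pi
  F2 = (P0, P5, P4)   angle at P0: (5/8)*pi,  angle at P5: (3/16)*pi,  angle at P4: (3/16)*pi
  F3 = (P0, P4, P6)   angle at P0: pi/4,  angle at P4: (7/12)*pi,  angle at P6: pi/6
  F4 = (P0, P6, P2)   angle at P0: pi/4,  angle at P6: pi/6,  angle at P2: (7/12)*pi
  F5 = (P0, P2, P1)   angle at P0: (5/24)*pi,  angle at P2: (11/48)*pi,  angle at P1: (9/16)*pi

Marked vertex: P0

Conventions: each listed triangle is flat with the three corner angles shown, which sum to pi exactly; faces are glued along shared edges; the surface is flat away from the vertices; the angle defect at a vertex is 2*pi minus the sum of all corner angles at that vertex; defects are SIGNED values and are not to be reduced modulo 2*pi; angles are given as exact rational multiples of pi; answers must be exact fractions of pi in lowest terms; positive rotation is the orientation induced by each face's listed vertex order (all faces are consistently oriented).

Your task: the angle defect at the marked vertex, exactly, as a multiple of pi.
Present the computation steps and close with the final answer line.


Sum of corner angles at P0: (7/3)*pi
defect = 2*pi - (7/3)*pi

Answer: defect(P0) = -pi/3


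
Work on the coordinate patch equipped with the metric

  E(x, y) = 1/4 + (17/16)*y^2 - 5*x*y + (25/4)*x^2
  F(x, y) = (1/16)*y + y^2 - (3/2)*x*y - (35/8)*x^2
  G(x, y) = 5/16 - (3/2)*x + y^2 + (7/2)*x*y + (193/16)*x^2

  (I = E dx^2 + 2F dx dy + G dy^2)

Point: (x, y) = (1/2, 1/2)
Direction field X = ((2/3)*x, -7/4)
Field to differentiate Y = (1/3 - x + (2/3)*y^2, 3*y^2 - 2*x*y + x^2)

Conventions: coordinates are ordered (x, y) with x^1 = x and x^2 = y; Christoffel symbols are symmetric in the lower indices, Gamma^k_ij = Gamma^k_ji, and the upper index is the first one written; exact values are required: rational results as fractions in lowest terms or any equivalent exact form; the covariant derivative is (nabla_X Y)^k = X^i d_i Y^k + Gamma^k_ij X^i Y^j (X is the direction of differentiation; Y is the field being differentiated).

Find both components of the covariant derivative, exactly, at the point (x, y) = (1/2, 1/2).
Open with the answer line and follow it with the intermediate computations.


Answer: (nabla_X Y)^x = 776429/81420, (nabla_X Y)^y = -359/40710

E = 53/64, F = -19/16, G = 237/64 at the point
E_x = 15/4, E_y = -23/16, F_x = -41/8, F_y = 5/16, G_x = 197/16, G_y = 11/4
EG - F^2 = 6785/4096;  g^inv = (4096/6785) * [[237/64, 19/16], [19/16, 53/64]]
first-kind symbols [ij,l] = (1/2)(d_i g_jl + d_j g_il - d_l g_ij): [xx,x] = E_x/2 = 15/8, [xx,y] = F_x - E_y/2 = -141/32, [xy,x] = E_y/2 = -23/32, [xy,y] = G_x/2 = 197/32, [yy,x] = F_y - G_x/2 = -187/32, [yy,y] = G_y/2 = 11/8
Gamma^x_ij = (G*[ij,x] - F*[ij,y])/(EG - F^2), Gamma^y_ij = (E*[ij,y] - F*[ij,x])/(EG - F^2)
Gamma_xxx = 7008/6785, Gamma_xxy = 19042/6785, Gamma_xyy = -16390/1357, Gamma_yxx = -5826/6785, Gamma_yxy = 17386/6785, Gamma_yyy = -4752/1357
X = (1/3, -7/4), Y = (0, 1/2) at the point


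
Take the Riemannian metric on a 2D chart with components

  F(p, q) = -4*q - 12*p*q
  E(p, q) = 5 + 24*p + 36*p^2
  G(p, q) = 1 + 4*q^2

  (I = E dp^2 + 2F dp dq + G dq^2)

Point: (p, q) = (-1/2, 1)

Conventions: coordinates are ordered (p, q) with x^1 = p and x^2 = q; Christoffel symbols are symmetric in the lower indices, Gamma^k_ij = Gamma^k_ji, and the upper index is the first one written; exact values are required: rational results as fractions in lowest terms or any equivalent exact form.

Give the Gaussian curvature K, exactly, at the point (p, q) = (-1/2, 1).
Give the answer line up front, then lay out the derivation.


Answer: K = -1/3

E = 2, F = 2, G = 5, EG - F^2 = 6 at the point
E_p = -12, E_q = 0, F_p = -12, F_q = 2, G_p = 0, G_q = 8
E_qq = 0, F_pq = -12, G_pp = 0
K follows from Brioschi's formula, (det M1 - det M2)/(EG - F^2)^2.
M1 = [[-E_qq/2 + F_pq - G_pp/2, E_p/2, F_p - E_q/2], [F_q - G_p/2, E, F], [G_q/2, F, G]] = [[-12, -6, -12], [2, 2, 2], [4, 2, 5]]; det M1 = -12
M2 = [[0, E_q/2, G_p/2], [E_q/2, E, F], [G_p/2, F, G]] = [[0, 0, 0], [0, 2, 2], [0, 2, 5]]; det M2 = 0
det M1 - det M2 = -12; K = -12 / (6)^2 = -1/3


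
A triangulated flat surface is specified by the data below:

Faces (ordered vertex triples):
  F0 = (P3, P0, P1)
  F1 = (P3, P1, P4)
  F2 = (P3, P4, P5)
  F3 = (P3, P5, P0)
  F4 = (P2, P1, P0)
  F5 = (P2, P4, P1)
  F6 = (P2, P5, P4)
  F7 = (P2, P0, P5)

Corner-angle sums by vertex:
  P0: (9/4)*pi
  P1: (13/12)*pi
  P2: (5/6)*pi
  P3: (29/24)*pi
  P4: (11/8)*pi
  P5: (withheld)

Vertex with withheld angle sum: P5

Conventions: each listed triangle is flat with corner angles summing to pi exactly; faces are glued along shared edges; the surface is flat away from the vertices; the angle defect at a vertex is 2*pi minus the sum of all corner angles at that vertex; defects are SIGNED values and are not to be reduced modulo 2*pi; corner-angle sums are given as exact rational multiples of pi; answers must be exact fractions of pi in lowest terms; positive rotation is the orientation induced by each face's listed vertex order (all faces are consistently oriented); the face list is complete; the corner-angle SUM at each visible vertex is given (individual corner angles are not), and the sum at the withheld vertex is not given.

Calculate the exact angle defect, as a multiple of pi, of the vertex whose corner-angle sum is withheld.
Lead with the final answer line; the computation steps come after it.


Answer: defect(P5) = (3/4)*pi

V = 6, E = 12, F = 8; chi = V - E + F = 2
Gauss-Bonnet: total defect = 2*pi*chi = 4*pi; visible defects sum to (13/4)*pi


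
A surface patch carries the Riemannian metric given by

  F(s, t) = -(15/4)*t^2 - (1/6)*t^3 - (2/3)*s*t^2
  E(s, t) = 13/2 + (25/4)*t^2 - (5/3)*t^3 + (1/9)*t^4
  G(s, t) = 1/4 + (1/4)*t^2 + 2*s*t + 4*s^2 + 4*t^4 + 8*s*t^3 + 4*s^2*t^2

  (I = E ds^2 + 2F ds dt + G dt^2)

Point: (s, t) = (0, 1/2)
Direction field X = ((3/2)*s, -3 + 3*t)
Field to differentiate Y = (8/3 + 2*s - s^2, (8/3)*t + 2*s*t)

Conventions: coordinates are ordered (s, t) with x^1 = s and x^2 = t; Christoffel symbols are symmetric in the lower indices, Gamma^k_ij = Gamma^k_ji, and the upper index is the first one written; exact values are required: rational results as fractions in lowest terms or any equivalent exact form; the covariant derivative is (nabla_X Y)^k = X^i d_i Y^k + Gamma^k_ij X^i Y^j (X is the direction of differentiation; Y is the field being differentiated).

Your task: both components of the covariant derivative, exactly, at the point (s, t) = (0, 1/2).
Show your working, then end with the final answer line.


E = 283/36, F = -23/24, G = 9/16 at the point
E_s = 0, E_t = 91/18, F_s = -1/6, F_t = -31/8, G_s = 2, G_t = 9/4
EG - F^2 = 1009/288;  g^inv = (288/1009) * [[9/16, 23/24], [23/24, 283/36]]
first-kind symbols [ij,l] = (1/2)(d_i g_jl + d_j g_il - d_l g_ij): [ss,s] = E_s/2 = 0, [ss,t] = F_s - E_t/2 = -97/36, [st,s] = E_t/2 = 91/36, [st,t] = G_s/2 = 1, [tt,s] = F_t - G_s/2 = -39/8, [tt,t] = G_t/2 = 9/8
Gamma^s_ij = (G*[ij,s] - F*[ij,t])/(EG - F^2), Gamma^t_ij = (E*[ij,t] - F*[ij,s])/(EG - F^2)
Gamma_sss = -2231/3027, Gamma_sst = 1371/2018, Gamma_stt = -1917/4036, Gamma_tss = -54902/9081, Gamma_tst = 8885/3027, Gamma_ttt = 2403/2018
X = (0, -3/2), Y = (8/3, 4/3) at the point

Answer: (nabla_X Y)^s = -3567/2018, (nabla_X Y)^t = -54857/3027


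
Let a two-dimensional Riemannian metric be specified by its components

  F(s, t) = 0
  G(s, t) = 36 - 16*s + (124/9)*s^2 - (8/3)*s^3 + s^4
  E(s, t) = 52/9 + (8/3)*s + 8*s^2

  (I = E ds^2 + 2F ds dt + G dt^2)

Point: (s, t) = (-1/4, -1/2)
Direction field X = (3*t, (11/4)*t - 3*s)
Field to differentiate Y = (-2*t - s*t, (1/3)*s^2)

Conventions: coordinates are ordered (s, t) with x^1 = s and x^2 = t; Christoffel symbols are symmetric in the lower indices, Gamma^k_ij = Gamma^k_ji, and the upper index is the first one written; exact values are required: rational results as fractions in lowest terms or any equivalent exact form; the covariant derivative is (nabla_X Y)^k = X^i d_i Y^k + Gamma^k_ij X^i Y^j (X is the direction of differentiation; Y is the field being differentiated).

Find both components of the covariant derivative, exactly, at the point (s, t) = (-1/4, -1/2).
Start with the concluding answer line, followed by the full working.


Answer: (nabla_X Y)^s = 293195/620544, (nabla_X Y)^t = 1021/2456

E = 101/18, F = 0, G = 94249/2304 at the point
E_s = -4/3, E_t = 0, F_s = 0, F_t = 0, G_s = -3377/144, G_t = 0
EG - F^2 = 9519149/41472;  g^inv = (41472/9519149) * [[94249/2304, 0], [0, 101/18]]
first-kind symbols [ij,l] = (1/2)(d_i g_jl + d_j g_il - d_l g_ij): [ss,s] = E_s/2 = -2/3, [ss,t] = F_s - E_t/2 = 0, [st,s] = E_t/2 = 0, [st,t] = G_s/2 = -3377/288, [tt,s] = F_t - G_s/2 = 3377/288, [tt,t] = G_t/2 = 0
Gamma^s_ij = (G*[ij,s] - F*[ij,t])/(EG - F^2), Gamma^t_ij = (E*[ij,t] - F*[ij,s])/(EG - F^2)
Gamma_sss = -12/101, Gamma_sst = 0, Gamma_stt = 3377/1616, Gamma_tss = 0, Gamma_tst = -88/307, Gamma_ttt = 0
X = (-3/2, -5/8), Y = (7/8, 1/48) at the point


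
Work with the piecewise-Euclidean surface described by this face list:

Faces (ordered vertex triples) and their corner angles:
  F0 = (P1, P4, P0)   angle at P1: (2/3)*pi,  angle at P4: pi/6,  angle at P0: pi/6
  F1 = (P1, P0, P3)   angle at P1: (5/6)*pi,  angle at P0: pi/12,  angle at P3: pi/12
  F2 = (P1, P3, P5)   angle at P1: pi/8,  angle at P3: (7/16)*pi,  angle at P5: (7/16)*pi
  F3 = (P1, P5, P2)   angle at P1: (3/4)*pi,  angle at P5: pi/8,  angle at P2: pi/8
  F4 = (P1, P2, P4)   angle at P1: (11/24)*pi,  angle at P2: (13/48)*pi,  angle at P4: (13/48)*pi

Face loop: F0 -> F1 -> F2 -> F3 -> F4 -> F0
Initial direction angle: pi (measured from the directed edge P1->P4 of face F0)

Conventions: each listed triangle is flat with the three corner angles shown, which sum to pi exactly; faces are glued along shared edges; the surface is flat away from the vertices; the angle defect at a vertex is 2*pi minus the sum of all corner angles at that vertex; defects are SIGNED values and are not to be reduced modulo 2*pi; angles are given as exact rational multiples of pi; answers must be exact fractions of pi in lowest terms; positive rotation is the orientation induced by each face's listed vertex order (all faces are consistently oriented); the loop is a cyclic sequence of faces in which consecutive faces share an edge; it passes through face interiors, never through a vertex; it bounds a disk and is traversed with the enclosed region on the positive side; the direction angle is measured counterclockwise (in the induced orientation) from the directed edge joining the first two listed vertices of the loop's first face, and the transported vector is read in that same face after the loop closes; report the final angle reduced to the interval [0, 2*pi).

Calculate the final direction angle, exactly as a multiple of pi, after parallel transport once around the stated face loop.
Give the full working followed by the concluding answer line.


enclosed vertex P1: corner angles sum to (17/6)*pi, defect = 2*pi - (17/6)*pi = (-5/6)*pi
the final direction is the initial angle plus the enclosed defects, taken mod 2*pi in the induced orientation
final angle = pi - (5/6)*pi = pi/6 (mod 2*pi)

Answer: final direction angle = pi/6


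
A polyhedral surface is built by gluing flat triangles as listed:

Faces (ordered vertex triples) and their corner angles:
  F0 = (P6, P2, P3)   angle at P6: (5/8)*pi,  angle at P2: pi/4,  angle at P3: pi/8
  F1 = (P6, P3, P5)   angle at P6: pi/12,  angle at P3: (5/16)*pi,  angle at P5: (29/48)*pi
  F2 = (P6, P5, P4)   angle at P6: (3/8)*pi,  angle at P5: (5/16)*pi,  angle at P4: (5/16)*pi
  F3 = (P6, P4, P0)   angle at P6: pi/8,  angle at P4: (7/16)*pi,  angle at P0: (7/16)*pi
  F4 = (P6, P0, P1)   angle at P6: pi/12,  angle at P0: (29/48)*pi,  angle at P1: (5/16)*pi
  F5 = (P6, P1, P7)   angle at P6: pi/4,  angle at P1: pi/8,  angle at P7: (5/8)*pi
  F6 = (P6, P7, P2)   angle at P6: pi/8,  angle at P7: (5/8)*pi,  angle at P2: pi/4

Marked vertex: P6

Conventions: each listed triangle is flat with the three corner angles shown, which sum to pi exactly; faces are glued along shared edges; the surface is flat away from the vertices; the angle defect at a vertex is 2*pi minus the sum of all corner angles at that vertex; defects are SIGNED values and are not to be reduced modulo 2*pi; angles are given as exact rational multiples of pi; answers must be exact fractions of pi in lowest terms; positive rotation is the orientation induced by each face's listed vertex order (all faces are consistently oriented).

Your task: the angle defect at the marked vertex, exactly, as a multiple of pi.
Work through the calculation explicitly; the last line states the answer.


Sum of corner angles at P6: (5/3)*pi
defect = 2*pi - (5/3)*pi

Answer: defect(P6) = pi/3


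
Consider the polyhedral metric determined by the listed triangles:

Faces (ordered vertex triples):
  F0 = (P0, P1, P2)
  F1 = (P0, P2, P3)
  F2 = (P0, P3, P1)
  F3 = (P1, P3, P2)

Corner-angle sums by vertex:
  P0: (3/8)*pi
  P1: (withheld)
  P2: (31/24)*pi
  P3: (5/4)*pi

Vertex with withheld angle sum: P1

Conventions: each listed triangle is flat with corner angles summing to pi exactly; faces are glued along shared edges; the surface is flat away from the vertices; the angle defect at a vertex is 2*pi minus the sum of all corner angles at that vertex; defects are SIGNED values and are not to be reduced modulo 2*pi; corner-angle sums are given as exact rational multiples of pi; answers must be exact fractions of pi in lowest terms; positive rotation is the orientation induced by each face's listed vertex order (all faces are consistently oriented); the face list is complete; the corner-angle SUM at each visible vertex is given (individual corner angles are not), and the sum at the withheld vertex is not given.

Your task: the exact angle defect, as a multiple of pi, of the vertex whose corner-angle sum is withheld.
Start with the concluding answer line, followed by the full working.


Answer: defect(P1) = (11/12)*pi

V = 4, E = 6, F = 4; chi = V - E + F = 2
Gauss-Bonnet: total defect = 2*pi*chi = 4*pi; visible defects sum to (37/12)*pi


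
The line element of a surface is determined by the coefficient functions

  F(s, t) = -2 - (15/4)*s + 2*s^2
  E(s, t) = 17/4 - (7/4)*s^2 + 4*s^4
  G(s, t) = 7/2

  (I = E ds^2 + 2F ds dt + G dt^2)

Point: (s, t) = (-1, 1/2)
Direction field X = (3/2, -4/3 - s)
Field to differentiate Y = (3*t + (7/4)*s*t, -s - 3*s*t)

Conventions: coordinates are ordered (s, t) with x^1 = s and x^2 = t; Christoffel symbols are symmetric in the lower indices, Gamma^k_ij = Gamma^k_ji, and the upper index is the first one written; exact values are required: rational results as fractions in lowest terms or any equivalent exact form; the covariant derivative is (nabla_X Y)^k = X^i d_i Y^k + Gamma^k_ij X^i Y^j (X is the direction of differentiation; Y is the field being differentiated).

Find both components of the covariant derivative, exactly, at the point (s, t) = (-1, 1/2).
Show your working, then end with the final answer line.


E = 13/2, F = 15/4, G = 7/2 at the point
E_s = -25/2, E_t = 0, F_s = -31/4, F_t = 0, G_s = 0, G_t = 0
EG - F^2 = 139/16;  g^inv = (16/139) * [[7/2, -15/4], [-15/4, 13/2]]
first-kind symbols [ij,l] = (1/2)(d_i g_jl + d_j g_il - d_l g_ij): [ss,s] = E_s/2 = -25/4, [ss,t] = F_s - E_t/2 = -31/4, [st,s] = E_t/2 = 0, [st,t] = G_s/2 = 0, [tt,s] = F_t - G_s/2 = 0, [tt,t] = G_t/2 = 0
Gamma^s_ij = (G*[ij,s] - F*[ij,t])/(EG - F^2), Gamma^t_ij = (E*[ij,t] - F*[ij,s])/(EG - F^2)
Gamma_sss = 115/139, Gamma_sst = 0, Gamma_stt = 0, Gamma_tss = -431/139, Gamma_tst = 0, Gamma_ttt = 0
X = (3/2, -1/3), Y = (5/8, 5/2) at the point

Answer: (nabla_X Y)^s = 697/417, (nabla_X Y)^t = -17029/2224


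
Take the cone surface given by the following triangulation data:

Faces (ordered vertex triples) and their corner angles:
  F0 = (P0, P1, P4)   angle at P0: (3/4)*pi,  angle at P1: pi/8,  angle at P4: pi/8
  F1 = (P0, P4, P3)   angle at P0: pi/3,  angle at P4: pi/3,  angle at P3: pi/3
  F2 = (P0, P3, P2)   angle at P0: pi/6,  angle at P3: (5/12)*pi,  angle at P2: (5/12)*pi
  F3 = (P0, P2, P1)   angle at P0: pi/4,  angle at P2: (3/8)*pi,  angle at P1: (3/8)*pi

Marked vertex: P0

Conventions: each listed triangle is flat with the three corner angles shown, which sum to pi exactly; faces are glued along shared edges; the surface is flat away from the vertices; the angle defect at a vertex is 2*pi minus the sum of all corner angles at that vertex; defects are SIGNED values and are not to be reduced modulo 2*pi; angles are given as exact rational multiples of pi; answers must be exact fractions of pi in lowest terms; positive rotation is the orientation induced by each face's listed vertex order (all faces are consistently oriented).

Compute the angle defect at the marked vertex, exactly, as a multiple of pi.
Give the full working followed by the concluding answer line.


Sum of corner angles at P0: (3/2)*pi
defect = 2*pi - (3/2)*pi

Answer: defect(P0) = pi/2


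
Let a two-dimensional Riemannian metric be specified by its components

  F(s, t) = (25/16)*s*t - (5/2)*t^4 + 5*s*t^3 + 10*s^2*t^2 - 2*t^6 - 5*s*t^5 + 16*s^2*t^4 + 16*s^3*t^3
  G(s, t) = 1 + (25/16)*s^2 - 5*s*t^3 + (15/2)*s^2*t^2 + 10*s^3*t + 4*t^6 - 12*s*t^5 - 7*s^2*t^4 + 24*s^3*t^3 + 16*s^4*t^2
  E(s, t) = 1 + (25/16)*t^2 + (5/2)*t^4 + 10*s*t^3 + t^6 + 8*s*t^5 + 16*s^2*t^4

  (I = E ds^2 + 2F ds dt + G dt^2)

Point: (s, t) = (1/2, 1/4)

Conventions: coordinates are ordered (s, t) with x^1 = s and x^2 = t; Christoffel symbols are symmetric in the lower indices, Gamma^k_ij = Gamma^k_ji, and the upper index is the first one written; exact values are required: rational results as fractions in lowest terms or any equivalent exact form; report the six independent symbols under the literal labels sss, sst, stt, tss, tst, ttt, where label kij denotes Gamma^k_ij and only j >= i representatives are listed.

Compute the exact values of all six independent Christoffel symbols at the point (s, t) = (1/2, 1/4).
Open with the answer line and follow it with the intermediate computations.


Answer: Gamma_sss = 464/8537, Gamma_sst = 4524/8537, Gamma_stt = 2552/8537, Gamma_tss = 960/8537, Gamma_tst = 9360/8537, Gamma_ttt = 5280/8537

E = 4937/4096, F = 435/1024, G = 481/256 at the point
E_s = 29/128, E_t = 1131/512, F_s = 1371/1024, F_t = 1489/512, G_s = 585/128, G_t = 165/64
EG - F^2 = 8537/4096;  g^inv = (4096/8537) * [[481/256, -435/1024], [-435/1024, 4937/4096]]
first-kind symbols [ij,l] = (1/2)(d_i g_jl + d_j g_il - d_l g_ij): [ss,s] = E_s/2 = 29/256, [ss,t] = F_s - E_t/2 = 15/64, [st,s] = E_t/2 = 1131/1024, [st,t] = G_s/2 = 585/256, [tt,s] = F_t - G_s/2 = 319/512, [tt,t] = G_t/2 = 165/128
Gamma^s_ij = (G*[ij,s] - F*[ij,t])/(EG - F^2), Gamma^t_ij = (E*[ij,t] - F*[ij,s])/(EG - F^2)


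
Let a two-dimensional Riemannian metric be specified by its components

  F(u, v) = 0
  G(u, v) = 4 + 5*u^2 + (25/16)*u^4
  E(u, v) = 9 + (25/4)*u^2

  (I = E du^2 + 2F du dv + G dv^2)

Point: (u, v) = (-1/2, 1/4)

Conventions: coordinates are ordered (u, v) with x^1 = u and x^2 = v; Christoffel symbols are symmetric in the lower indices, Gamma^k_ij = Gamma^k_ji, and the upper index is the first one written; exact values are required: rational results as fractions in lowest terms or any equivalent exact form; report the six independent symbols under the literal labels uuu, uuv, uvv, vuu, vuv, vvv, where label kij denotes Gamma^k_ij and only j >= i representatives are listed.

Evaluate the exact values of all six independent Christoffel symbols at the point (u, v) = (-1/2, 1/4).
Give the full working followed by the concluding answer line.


E = 169/16, F = 0, G = 1369/256 at the point
E_u = -25/4, E_v = 0, F_u = 0, F_v = 0, G_u = -185/32, G_v = 0
EG - F^2 = 231361/4096;  g^inv = (4096/231361) * [[1369/256, 0], [0, 169/16]]
first-kind symbols [ij,l] = (1/2)(d_i g_jl + d_j g_il - d_l g_ij): [uu,u] = E_u/2 = -25/8, [uu,v] = F_u - E_v/2 = 0, [uv,u] = E_v/2 = 0, [uv,v] = G_u/2 = -185/64, [vv,u] = F_v - G_u/2 = 185/64, [vv,v] = G_v/2 = 0
Gamma^u_ij = (G*[ij,u] - F*[ij,v])/(EG - F^2), Gamma^v_ij = (E*[ij,v] - F*[ij,u])/(EG - F^2)

Answer: Gamma_uuu = -50/169, Gamma_uuv = 0, Gamma_uvv = 185/676, Gamma_vuu = 0, Gamma_vuv = -20/37, Gamma_vvv = 0


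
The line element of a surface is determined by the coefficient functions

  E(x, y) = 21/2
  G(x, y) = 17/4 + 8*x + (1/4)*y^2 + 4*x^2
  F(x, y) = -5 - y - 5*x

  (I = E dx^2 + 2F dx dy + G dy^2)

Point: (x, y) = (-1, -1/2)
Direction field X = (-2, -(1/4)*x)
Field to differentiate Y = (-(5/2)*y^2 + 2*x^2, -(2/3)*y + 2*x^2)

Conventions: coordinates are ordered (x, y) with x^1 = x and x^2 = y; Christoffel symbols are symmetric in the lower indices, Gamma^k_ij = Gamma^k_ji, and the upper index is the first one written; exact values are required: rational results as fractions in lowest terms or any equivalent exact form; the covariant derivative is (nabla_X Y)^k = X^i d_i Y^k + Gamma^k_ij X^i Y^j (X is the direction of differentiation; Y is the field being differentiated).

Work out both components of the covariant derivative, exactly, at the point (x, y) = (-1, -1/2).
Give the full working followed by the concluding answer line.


E = 21/2, F = 1/2, G = 5/16 at the point
E_x = 0, E_y = 0, F_x = -5, F_y = -1, G_x = 0, G_y = -1/4
EG - F^2 = 97/32;  g^inv = (32/97) * [[5/16, -1/2], [-1/2, 21/2]]
first-kind symbols [ij,l] = (1/2)(d_i g_jl + d_j g_il - d_l g_ij): [xx,x] = E_x/2 = 0, [xx,y] = F_x - E_y/2 = -5, [xy,x] = E_y/2 = 0, [xy,y] = G_x/2 = 0, [yy,x] = F_y - G_x/2 = -1, [yy,y] = G_y/2 = -1/8
Gamma^x_ij = (G*[ij,x] - F*[ij,y])/(EG - F^2), Gamma^y_ij = (E*[ij,y] - F*[ij,x])/(EG - F^2)
Gamma_xxx = 80/97, Gamma_xxy = 0, Gamma_xyy = -8/97, Gamma_yxx = -1680/97, Gamma_yxy = 0, Gamma_yyy = -26/97
X = (-2, 1/4), Y = (11/8, 7/3) at the point

Answer: (nabla_X Y)^x = 14687/2328, (nabla_X Y)^y = 16094/291


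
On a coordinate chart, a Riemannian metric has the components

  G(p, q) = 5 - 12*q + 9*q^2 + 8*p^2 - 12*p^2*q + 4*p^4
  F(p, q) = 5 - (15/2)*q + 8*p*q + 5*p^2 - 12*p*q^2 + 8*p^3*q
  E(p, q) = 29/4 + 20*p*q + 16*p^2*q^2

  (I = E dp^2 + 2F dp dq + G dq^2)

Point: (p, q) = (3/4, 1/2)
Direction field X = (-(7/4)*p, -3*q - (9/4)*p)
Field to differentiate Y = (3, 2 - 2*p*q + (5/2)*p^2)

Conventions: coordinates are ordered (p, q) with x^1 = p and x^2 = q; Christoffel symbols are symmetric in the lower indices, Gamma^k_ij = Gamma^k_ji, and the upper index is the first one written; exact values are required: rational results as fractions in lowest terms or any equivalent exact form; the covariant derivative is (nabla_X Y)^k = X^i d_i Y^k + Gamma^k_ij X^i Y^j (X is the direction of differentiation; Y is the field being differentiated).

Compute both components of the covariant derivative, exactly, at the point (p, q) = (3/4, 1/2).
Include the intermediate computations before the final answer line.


E = 17, F = 13/2, G = 233/64 at the point
E_p = 16, E_q = 24, F_p = 61/4, F_q = -57/8, G_p = 39/4, G_q = -39/4
EG - F^2 = 1257/64;  g^inv = (64/1257) * [[233/64, -13/2], [-13/2, 17]]
first-kind symbols [ij,l] = (1/2)(d_i g_jl + d_j g_il - d_l g_ij): [pp,p] = E_p/2 = 8, [pp,q] = F_p - E_q/2 = 13/4, [pq,p] = E_q/2 = 12, [pq,q] = G_p/2 = 39/8, [qq,p] = F_q - G_p/2 = -12, [qq,q] = G_q/2 = -39/8
Gamma^p_ij = (G*[ij,p] - F*[ij,q])/(EG - F^2), Gamma^q_ij = (E*[ij,q] - F*[ij,p])/(EG - F^2)
Gamma_ppp = 512/1257, Gamma_ppq = 256/419, Gamma_pqq = -256/419, Gamma_qpp = 208/1257, Gamma_qpq = 104/419, Gamma_qqq = -104/419
X = (-21/16, -51/16), Y = (3, 85/32) at the point

Answer: (nabla_X Y)^p = -1845/419, (nabla_X Y)^q = -16545/26816


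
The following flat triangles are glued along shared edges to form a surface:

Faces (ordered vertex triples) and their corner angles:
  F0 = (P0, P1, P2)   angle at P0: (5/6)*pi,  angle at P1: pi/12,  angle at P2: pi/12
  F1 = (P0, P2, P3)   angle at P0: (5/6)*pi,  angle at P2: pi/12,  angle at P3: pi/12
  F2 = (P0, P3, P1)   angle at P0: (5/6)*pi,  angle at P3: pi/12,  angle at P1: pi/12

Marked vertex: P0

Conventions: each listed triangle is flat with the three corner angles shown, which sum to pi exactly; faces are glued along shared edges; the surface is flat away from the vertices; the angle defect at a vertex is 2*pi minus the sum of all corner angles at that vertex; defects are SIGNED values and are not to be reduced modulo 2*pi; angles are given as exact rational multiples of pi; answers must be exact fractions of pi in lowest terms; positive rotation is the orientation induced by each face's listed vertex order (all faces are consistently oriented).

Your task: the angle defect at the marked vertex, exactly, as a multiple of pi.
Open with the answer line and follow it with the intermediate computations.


Answer: defect(P0) = -pi/2

Sum of corner angles at P0: (5/2)*pi
defect = 2*pi - (5/2)*pi


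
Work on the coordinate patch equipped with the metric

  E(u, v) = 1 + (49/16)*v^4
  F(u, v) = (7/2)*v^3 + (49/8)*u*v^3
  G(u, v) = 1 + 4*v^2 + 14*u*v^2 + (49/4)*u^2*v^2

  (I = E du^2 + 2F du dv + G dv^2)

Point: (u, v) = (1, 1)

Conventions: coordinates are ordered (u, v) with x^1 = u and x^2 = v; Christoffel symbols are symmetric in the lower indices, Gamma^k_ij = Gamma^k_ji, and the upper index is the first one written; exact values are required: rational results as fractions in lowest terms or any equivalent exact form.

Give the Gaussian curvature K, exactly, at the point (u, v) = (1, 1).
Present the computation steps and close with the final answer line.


E = 65/16, F = 77/8, G = 125/4, EG - F^2 = 549/16 at the point
E_u = 0, E_v = 49/4, F_u = 49/8, F_v = 231/8, G_u = 77/2, G_v = 121/2
E_vv = 147/4, F_uv = 147/8, G_uu = 49/2
By Brioschi, K is (det M1 - det M2) divided by (EG - F^2) squared.
M1 = [[-E_vv/2 + F_uv - G_uu/2, E_u/2, F_u - E_v/2], [F_v - G_u/2, E, F], [G_v/2, F, G]] = [[-49/4, 0, 0], [77/8, 65/16, 77/8], [121/4, 77/8, 125/4]]; det M1 = -26901/64
M2 = [[0, E_v/2, G_u/2], [E_v/2, E, F], [G_u/2, F, G]] = [[0, 49/8, 77/4], [49/8, 65/16, 77/8], [77/4, 77/8, 125/4]]; det M2 = -26117/64
det M1 - det M2 = -49/4; K = -49/4 / (549/16)^2 = -3136/301401

Answer: K = -3136/301401


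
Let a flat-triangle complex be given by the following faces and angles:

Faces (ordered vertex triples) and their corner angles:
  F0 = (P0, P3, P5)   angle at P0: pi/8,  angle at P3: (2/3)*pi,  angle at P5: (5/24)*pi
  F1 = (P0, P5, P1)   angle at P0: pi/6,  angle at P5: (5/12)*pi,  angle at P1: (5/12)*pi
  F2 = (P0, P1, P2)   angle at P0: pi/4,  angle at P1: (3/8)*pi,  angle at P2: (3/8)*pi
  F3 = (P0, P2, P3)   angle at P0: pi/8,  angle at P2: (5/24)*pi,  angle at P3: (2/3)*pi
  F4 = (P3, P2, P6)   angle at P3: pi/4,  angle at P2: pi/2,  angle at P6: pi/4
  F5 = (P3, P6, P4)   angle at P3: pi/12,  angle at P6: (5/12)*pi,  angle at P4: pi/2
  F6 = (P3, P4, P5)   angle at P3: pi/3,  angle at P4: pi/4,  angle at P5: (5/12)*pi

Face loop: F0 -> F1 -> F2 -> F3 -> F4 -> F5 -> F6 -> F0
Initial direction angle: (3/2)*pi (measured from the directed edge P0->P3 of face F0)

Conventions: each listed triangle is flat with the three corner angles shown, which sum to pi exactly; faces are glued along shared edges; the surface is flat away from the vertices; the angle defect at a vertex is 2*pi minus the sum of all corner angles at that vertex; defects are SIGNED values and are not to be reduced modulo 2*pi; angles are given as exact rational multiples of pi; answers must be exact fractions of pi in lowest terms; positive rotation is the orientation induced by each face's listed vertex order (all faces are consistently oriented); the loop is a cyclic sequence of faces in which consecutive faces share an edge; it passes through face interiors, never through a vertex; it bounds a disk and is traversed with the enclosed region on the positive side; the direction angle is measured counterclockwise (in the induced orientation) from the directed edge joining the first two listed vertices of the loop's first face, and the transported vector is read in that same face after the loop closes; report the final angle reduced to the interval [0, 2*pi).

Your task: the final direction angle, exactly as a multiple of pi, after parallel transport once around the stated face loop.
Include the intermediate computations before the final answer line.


enclosed vertex P0: corner angles sum to (2/3)*pi, defect = 2*pi - (2/3)*pi = (4/3)*pi
enclosed vertex P3: corner angles sum to 2*pi, defect = 2*pi - 2*pi = 0
summing the enclosed defects onto the initial angle, mod 2*pi in the induced orientation:
final angle = (3/2)*pi + (4/3)*pi = (5/6)*pi (mod 2*pi)

Answer: final direction angle = (5/6)*pi


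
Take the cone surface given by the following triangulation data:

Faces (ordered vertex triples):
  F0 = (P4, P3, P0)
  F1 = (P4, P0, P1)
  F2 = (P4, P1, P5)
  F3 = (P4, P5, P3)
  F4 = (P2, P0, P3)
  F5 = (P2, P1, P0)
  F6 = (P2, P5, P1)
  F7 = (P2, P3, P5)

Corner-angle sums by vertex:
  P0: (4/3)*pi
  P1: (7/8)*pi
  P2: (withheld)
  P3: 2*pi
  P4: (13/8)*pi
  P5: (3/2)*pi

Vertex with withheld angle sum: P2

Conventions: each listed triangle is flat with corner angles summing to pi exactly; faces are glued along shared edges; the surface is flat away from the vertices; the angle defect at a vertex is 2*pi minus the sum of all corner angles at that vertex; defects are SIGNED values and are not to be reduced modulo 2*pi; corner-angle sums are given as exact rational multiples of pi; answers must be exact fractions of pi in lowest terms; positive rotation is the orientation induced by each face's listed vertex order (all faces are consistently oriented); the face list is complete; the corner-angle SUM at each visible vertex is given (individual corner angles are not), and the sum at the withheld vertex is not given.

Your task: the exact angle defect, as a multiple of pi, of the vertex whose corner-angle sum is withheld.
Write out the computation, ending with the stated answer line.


V = 6, E = 12, F = 8; chi = V - E + F = 2
Gauss-Bonnet: total defect = 2*pi*chi = 4*pi; visible defects sum to (8/3)*pi

Answer: defect(P2) = (4/3)*pi


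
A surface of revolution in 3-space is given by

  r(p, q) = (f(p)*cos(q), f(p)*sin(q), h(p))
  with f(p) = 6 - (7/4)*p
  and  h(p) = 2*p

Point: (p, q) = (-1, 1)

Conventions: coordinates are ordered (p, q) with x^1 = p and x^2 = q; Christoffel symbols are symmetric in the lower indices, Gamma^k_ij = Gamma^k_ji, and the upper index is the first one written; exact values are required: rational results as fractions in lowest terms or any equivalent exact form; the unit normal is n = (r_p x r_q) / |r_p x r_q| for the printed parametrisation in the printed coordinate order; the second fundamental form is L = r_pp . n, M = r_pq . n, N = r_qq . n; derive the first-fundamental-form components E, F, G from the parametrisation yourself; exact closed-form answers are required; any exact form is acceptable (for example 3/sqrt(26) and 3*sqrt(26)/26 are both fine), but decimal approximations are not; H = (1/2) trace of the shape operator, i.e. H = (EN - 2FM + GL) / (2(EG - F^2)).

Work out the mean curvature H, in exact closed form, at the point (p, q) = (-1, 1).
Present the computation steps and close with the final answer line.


f = 31/4, f' = -7/4, f'' = 0, h' = 2, h'' = 0
E = 113/16, F = 0, G = 961/16; answer radicand W^2 = 113/16
unnormalised second-form numerators: l = 0, m = 0, n = 31/2; L = l/sqrt(113/16), and similarly M = m/sqrt(W^2), N = n/sqrt(W^2)
H = (E*n - 2*F*m + G*l) / (2*(EG - F^2)*sqrt(W^2)); E*n - 2*F*m + G*l = 3503/32, EG - F^2 = 108593/256, so H = (4/31)/sqrt(113/16)

Answer: H = 16*sqrt(113)/3503
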